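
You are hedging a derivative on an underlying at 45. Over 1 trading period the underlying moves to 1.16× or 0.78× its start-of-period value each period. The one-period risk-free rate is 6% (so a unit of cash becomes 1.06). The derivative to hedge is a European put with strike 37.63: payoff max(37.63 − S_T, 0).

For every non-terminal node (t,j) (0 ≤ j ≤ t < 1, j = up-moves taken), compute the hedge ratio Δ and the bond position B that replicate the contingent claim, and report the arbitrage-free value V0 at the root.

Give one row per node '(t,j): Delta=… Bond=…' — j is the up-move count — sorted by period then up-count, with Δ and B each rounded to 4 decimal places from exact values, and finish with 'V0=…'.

Risk-neutral probability p* = (R−d)/(u−d) = (1.06−0.78)/(1.16−0.78) = 0.7368.
At expiry t=1: V(1,0)=2.5300, V(1,1)=0.0000
Node (0,0) S=45.0000: V=(p*·0.0000+(1−p*)·2.5300)/1.06=0.6281; Δ=(0.0000−2.5300)/(52.2000−35.1000)=-0.1480; B=V−Δ·S=7.2860
Each (Δ,B) replicates both successor values, so the strategy is self-financing and V0 is arbitrage-free.

(0,0): Delta=-0.1480 Bond=7.2860
V0=0.6281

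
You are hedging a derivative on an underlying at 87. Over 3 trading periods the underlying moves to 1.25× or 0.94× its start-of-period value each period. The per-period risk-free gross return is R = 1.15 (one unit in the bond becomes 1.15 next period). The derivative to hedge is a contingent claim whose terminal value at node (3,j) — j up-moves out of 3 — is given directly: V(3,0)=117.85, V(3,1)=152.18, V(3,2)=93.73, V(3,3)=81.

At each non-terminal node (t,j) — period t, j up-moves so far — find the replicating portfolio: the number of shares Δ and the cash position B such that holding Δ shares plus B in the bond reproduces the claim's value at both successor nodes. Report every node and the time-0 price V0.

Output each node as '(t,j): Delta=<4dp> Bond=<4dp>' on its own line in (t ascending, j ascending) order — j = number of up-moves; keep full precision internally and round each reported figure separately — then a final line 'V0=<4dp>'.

The replicating-portfolio and risk-neutral prices coincide; use p* = (1.15−0.94)/(1.25−0.94) = 0.6774 for the latter.
At expiry t=3: V(3,0)=117.8500, V(3,1)=152.1800, V(3,2)=93.7300, V(3,3)=81.0000
  t=2,j=0: stock 76.8732 → up 96.0915 (V=152.1800), down 72.2608 (V=117.8500). Price 122.7007; hedge Δ=1.4406, bond B=11.9588.
  t=2,j=1: stock 102.2250 → up 127.7812 (V=93.7300), down 96.0915 (V=152.1800). Price 97.8999; hedge Δ=-1.8444, bond B=286.4482.
  t=2,j=2: stock 135.9375 → up 169.9219 (V=81.0000), down 127.7812 (V=93.7300). Price 74.0056; hedge Δ=-0.3021, bond B=115.0701.
  t=1,j=0: stock 81.7800 → up 102.2250 (V=97.8999), down 76.8732 (V=122.7007). Price 92.0871; hedge Δ=-0.9783, bond B=172.0898.
  t=1,j=1: stock 108.7500 → up 135.9375 (V=74.0056), down 102.2250 (V=97.8999). Price 71.0552; hedge Δ=-0.7088, bond B=148.1334.
  t=0,j=0: stock 87.0000 → up 108.7500 (V=71.0552), down 81.7800 (V=92.0871). Price 67.6866; hedge Δ=-0.7798, bond B=135.5315.
The time-0 hedge costs 67.6866, which is the no-arbitrage price.

(0,0): Delta=-0.7798 Bond=135.5315
(1,0): Delta=-0.9783 Bond=172.0898
(1,1): Delta=-0.7088 Bond=148.1334
(2,0): Delta=1.4406 Bond=11.9588
(2,1): Delta=-1.8444 Bond=286.4482
(2,2): Delta=-0.3021 Bond=115.0701
V0=67.6866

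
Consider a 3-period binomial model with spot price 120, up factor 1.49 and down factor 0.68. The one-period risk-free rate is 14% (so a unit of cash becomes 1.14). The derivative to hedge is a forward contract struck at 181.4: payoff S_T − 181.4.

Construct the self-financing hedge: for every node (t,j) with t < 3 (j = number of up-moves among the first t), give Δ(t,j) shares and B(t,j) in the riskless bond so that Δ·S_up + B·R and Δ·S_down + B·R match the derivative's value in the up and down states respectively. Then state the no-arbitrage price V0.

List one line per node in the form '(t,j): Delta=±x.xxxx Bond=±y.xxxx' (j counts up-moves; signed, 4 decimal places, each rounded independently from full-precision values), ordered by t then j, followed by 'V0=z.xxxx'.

(0,0): Delta=1.0000 Bond=-122.4398
(1,0): Delta=1.0000 Bond=-139.5814
(1,1): Delta=1.0000 Bond=-139.5814
(2,0): Delta=1.0000 Bond=-159.1228
(2,1): Delta=1.0000 Bond=-159.1228
(2,2): Delta=1.0000 Bond=-159.1228
V0=-2.4398

Risk-neutral probability p* = (R−d)/(u−d) = (1.14−0.68)/(1.49−0.68) = 0.5679.
Terminal payoffs: V(3,0)=-143.6682, V(3,1)=-98.7229, V(3,2)=-0.2398, V(3,3)=215.5539
  t=2,j=0: stock 55.4880 → up 82.6771 (V=-98.7229), down 37.7318 (V=-143.6682). Price -103.6348; hedge Δ=1.0000, bond B=-159.1228.
  t=2,j=1: stock 121.5840 → up 181.1602 (V=-0.2398), down 82.6771 (V=-98.7229). Price -37.5388; hedge Δ=1.0000, bond B=-159.1228.
  t=2,j=2: stock 266.4120 → up 396.9539 (V=215.5539), down 181.1602 (V=-0.2398). Price 107.2892; hedge Δ=1.0000, bond B=-159.1228.
  t=1,j=0: stock 81.6000 → up 121.5840 (V=-37.5388), down 55.4880 (V=-103.6348). Price -57.9814; hedge Δ=1.0000, bond B=-139.5814.
  t=1,j=1: stock 178.8000 → up 266.4120 (V=107.2892), down 121.5840 (V=-37.5388). Price 39.2186; hedge Δ=1.0000, bond B=-139.5814.
  t=0,j=0: stock 120.0000 → up 178.8000 (V=39.2186), down 81.6000 (V=-57.9814). Price -2.4398; hedge Δ=1.0000, bond B=-122.4398.
Self-financing check: at every node Δ·S+B equals the discounted successor values.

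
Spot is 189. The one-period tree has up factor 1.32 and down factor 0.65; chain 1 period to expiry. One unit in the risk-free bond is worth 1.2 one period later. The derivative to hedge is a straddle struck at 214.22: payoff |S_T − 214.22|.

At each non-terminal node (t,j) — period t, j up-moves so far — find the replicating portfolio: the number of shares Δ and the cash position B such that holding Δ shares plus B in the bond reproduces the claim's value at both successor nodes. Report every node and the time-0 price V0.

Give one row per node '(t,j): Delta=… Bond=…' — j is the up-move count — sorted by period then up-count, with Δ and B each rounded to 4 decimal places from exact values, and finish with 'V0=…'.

Risk-neutral probability p* = (R−d)/(u−d) = (1.2−0.65)/(1.32−0.65) = 0.8209.
At expiry t=1: V(1,0)=91.3700, V(1,1)=35.2600
  t=0,j=0: stock 189.0000 → up 249.4800 (V=35.2600), down 122.8500 (V=91.3700). Price 37.7580; hedge Δ=-0.4431, bond B=121.5042.
Each (Δ,B) replicates both successor values, so the strategy is self-financing and V0 is arbitrage-free.

(0,0): Delta=-0.4431 Bond=121.5042
V0=37.7580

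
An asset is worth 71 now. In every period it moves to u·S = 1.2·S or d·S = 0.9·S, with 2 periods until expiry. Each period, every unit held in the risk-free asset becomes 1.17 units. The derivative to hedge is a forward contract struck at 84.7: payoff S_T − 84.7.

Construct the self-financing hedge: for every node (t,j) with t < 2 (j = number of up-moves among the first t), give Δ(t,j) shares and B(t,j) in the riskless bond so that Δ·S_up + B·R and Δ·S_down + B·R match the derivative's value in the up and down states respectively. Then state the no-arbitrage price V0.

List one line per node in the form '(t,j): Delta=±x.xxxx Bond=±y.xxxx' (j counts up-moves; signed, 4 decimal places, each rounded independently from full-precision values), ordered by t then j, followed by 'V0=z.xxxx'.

Under the risk-neutral measure, an up-move has probability p* = (R−d)/(u−d) = 0.9000 and values discount at R = 1.17.
At expiry t=2: V(2,0)=-27.1900, V(2,1)=-8.0200, V(2,2)=17.5400
  t=1,j=0: stock 63.9000 → up 76.6800 (V=-8.0200), down 57.5100 (V=-27.1900). Price -8.4932; hedge Δ=1.0000, bond B=-72.3932.
  t=1,j=1: stock 85.2000 → up 102.2400 (V=17.5400), down 76.6800 (V=-8.0200). Price 12.8068; hedge Δ=1.0000, bond B=-72.3932.
  t=0,j=0: stock 71.0000 → up 85.2000 (V=12.8068), down 63.9000 (V=-8.4932). Price 9.1255; hedge Δ=1.0000, bond B=-61.8745.
Self-financing check: at every node Δ·S+B equals the discounted successor values.

(0,0): Delta=1.0000 Bond=-61.8745
(1,0): Delta=1.0000 Bond=-72.3932
(1,1): Delta=1.0000 Bond=-72.3932
V0=9.1255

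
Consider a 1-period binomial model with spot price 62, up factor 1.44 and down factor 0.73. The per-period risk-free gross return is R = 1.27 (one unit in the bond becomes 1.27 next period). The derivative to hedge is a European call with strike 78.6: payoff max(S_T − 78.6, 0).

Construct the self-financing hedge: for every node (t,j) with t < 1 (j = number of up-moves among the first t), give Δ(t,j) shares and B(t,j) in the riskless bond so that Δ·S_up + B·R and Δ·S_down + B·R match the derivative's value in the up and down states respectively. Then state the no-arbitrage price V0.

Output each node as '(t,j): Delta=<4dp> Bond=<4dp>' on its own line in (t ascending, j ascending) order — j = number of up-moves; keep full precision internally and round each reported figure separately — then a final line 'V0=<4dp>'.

(0,0): Delta=0.2426 Bond=-8.6463
V0=6.3959

Risk-neutral probability p* = (R−d)/(u−d) = (1.27−0.73)/(1.44−0.73) = 0.7606.
Terminal payoffs: V(1,0)=0.0000, V(1,1)=10.6800
  t=0,j=0: stock 62.0000 → up 89.2800 (V=10.6800), down 45.2600 (V=0.0000). Price 6.3959; hedge Δ=0.2426, bond B=-8.6463.
Self-financing check: at every node Δ·S+B equals the discounted successor values.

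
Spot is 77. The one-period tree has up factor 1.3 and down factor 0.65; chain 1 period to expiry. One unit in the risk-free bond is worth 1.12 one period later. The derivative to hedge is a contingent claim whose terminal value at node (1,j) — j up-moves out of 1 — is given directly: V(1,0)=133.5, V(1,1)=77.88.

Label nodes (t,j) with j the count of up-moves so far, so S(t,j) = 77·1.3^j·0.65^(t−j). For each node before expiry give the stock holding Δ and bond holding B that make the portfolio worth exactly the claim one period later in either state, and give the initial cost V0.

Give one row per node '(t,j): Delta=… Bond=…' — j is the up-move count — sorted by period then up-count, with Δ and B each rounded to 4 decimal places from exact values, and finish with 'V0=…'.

Since d<R<u, set p* = (R−d)/(u−d) = 0.7231; price each node as the discounted p*-expectation of its children.
At expiry t=1: V(1,0)=133.5000, V(1,1)=77.8800
Node (0,0) S=77.0000: V=(p*·77.8800+(1−p*)·133.5000)/1.12=83.2879; Δ=(77.8800−133.5000)/(100.1000−50.0500)=-1.1113; B=V−Δ·S=168.8571
The time-0 hedge costs 83.2879, which is the no-arbitrage price.

(0,0): Delta=-1.1113 Bond=168.8571
V0=83.2879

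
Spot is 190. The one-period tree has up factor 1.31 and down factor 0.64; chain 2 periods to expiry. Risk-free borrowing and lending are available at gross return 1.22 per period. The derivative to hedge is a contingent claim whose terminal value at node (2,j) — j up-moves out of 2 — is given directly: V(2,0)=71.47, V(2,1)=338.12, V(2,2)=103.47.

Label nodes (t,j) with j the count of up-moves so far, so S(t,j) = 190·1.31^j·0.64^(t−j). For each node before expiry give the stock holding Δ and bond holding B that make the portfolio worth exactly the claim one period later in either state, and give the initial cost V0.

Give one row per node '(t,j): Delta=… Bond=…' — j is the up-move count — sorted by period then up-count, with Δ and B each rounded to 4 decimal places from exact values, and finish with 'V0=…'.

(0,0): Delta=-1.0773 Bond=310.4817
(1,0): Delta=3.2729 Bond=-150.1971
(1,1): Delta=-1.4071 Bond=460.8715
V0=105.7947

Risk-neutral probability p* = (R−d)/(u−d) = (1.22−0.64)/(1.31−0.64) = 0.8657.
At expiry t=2: V(2,0)=71.4700, V(2,1)=338.1200, V(2,2)=103.4700
  t=1,j=0: stock 121.6000 → up 159.2960 (V=338.1200), down 77.8240 (V=71.4700). Price 247.7880; hedge Δ=3.2729, bond B=-150.1971.
  t=1,j=1: stock 248.9000 → up 326.0590 (V=103.4700), down 159.2960 (V=338.1200). Price 110.6477; hedge Δ=-1.4071, bond B=460.8715.
  t=0,j=0: stock 190.0000 → up 248.9000 (V=110.6477), down 121.6000 (V=247.7880). Price 105.7947; hedge Δ=-1.0773, bond B=310.4817.
The time-0 hedge costs 105.7947, which is the no-arbitrage price.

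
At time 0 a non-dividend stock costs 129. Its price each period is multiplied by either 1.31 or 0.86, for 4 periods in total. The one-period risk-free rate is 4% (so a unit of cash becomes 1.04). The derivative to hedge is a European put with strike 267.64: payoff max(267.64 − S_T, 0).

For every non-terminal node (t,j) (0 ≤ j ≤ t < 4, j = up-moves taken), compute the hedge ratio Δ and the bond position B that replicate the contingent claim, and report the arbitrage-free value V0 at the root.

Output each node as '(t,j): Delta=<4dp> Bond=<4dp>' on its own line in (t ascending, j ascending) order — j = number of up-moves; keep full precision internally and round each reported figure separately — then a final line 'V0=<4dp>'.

(0,0): Delta=-0.8900 Bond=217.0423
(1,0): Delta=-1.0000 Bond=237.9310
(1,1): Delta=-0.7816 Bond=207.4134
(2,0): Delta=-1.0000 Bond=247.4482
(2,1): Delta=-1.0000 Bond=247.4482
(2,2): Delta=-0.5666 Bond=168.1026
(3,0): Delta=-1.0000 Bond=257.3462
(3,1): Delta=-1.0000 Bond=257.3462
(3,2): Delta=-1.0000 Bond=257.3462
(3,3): Delta=-0.1397 Bond=51.0474
V0=102.2365

The replicating-portfolio and risk-neutral prices coincide; use p* = (1.04−0.86)/(1.31−0.86) = 0.4000 for the latter.
Payoff layer (t=4): V(4,0)=197.0759, V(4,1)=160.1529, V(4,2)=103.9096, V(4,3)=18.2368, V(4,4)=0.0000
Node (3,0) S=82.0512: V=(p*·160.1529+(1−p*)·197.0759)/1.04=175.2949; Δ=(160.1529−197.0759)/(107.4871−70.5641)=-1.0000; B=V−Δ·S=257.3462
Node (3,1) S=124.9850: V=(p*·103.9096+(1−p*)·160.1529)/1.04=132.3611; Δ=(103.9096−160.1529)/(163.7304−107.4871)=-1.0000; B=V−Δ·S=257.3462
Node (3,2) S=190.3841: V=(p*·18.2368+(1−p*)·103.9096)/1.04=66.9620; Δ=(18.2368−103.9096)/(249.4032−163.7304)=-1.0000; B=V−Δ·S=257.3462
Node (3,3) S=290.0037: V=(p*·0.0000+(1−p*)·18.2368)/1.04=10.5212; Δ=(0.0000−18.2368)/(379.9049−249.4032)=-0.1397; B=V−Δ·S=51.0474
Node (2,0) S=95.4084: V=(p*·132.3611+(1−p*)·175.2949)/1.04=152.0398; Δ=(132.3611−175.2949)/(124.9850−82.0512)=-1.0000; B=V−Δ·S=247.4482
Node (2,1) S=145.3314: V=(p*·66.9620+(1−p*)·132.3611)/1.04=102.1168; Δ=(66.9620−132.3611)/(190.3841−124.9850)=-1.0000; B=V−Δ·S=247.4482
Node (2,2) S=221.3769: V=(p*·10.5212+(1−p*)·66.9620)/1.04=42.6786; Δ=(10.5212−66.9620)/(290.0037−190.3841)=-0.5666; B=V−Δ·S=168.1026
Node (1,0) S=110.9400: V=(p*·102.1168+(1−p*)·152.0398)/1.04=126.9910; Δ=(102.1168−152.0398)/(145.3314−95.4084)=-1.0000; B=V−Δ·S=237.9310
Node (1,1) S=168.9900: V=(p*·42.6786+(1−p*)·102.1168)/1.04=75.3284; Δ=(42.6786−102.1168)/(221.3769−145.3314)=-0.7816; B=V−Δ·S=207.4134
Node (0,0) S=129.0000: V=(p*·75.3284+(1−p*)·126.9910)/1.04=102.2365; Δ=(75.3284−126.9910)/(168.9900−110.9400)=-0.8900; B=V−Δ·S=217.0423
Check: Δ(0,0)·S0 + B(0,0) = 102.2365 = V0.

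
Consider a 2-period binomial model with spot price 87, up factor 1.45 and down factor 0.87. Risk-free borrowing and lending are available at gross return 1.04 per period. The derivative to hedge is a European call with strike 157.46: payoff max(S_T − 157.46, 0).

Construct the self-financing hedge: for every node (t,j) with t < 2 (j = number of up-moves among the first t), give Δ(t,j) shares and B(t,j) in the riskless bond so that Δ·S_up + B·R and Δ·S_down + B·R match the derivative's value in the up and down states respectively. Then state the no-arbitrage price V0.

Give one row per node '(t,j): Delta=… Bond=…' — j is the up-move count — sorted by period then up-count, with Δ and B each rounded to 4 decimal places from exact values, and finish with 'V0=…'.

(0,0): Delta=0.1422 Bond=-10.3481
(1,0): Delta=0.0000 Bond=0.0000
(1,1): Delta=0.3479 Bond=-36.7175
V0=2.0220

Risk-neutral probability p* = (R−d)/(u−d) = (1.04−0.87)/(1.45−0.87) = 0.2931.
At expiry t=2: V(2,0)=0.0000, V(2,1)=0.0000, V(2,2)=25.4575
  t=1,j=0: stock 75.6900 → up 109.7505 (V=0.0000), down 65.8503 (V=0.0000). Price 0.0000; hedge Δ=0.0000, bond B=0.0000.
  t=1,j=1: stock 126.1500 → up 182.9175 (V=25.4575), down 109.7505 (V=0.0000). Price 7.1747; hedge Δ=0.3479, bond B=-36.7175.
  t=0,j=0: stock 87.0000 → up 126.1500 (V=7.1747), down 75.6900 (V=0.0000). Price 2.0220; hedge Δ=0.1422, bond B=-10.3481.
Each (Δ,B) replicates both successor values, so the strategy is self-financing and V0 is arbitrage-free.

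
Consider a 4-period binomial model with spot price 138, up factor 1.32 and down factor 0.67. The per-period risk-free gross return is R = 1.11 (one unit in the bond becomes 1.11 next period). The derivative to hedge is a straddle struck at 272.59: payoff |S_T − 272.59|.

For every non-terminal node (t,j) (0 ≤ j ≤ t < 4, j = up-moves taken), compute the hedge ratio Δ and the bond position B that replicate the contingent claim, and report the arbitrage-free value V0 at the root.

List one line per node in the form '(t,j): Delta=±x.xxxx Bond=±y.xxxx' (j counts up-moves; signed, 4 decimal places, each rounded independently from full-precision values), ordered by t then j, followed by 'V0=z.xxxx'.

Risk-neutral probability p* = (R−d)/(u−d) = (1.11−0.67)/(1.32−0.67) = 0.6769.
Terminal values V(4,·): V(4,0)=244.7815, V(4,1)=217.8030, V(4,2)=164.6515, V(4,3)=59.9350, V(4,4)=146.3722
  t=3,j=0: stock 41.5053 → up 54.7870 (V=217.8030), down 27.8085 (V=244.7815). Price 204.0713; hedge Δ=-1.0000, bond B=245.5766.
  t=3,j=1: stock 81.7716 → up 107.9385 (V=164.6515), down 54.7870 (V=217.8030). Price 163.8050; hedge Δ=-1.0000, bond B=245.5766.
  t=3,j=2: stock 161.1023 → up 212.6550 (V=59.9350), down 107.9385 (V=164.6515). Price 84.4743; hedge Δ=-1.0000, bond B=245.5766.
  t=3,j=3: stock 317.3956 → up 418.9622 (V=146.3722), down 212.6550 (V=59.9350). Price 106.7084; hedge Δ=0.4190, bond B=-26.2719.
  t=2,j=0: stock 61.9482 → up 81.7716 (V=163.8050), down 41.5053 (V=204.0713). Price 159.2920; hedge Δ=-1.0000, bond B=221.2402.
  t=2,j=1: stock 122.0472 → up 161.1023 (V=84.4743), down 81.7716 (V=163.8050). Price 99.1930; hedge Δ=-1.0000, bond B=221.2402.
  t=2,j=2: stock 240.4512 → up 317.3956 (V=106.7084), down 161.1023 (V=84.4743). Price 89.6622; hedge Δ=0.1423, bond B=55.4559.
  t=1,j=0: stock 92.4600 → up 122.0472 (V=99.1930), down 61.9482 (V=159.2920). Price 106.8555; hedge Δ=-1.0000, bond B=199.3155.
  t=1,j=1: stock 182.1600 → up 240.4512 (V=89.6622), down 122.0472 (V=99.1930). Price 83.5508; hedge Δ=-0.0805, bond B=98.2135.
  t=0,j=0: stock 138.0000 → up 182.1600 (V=83.5508), down 92.4600 (V=106.8555). Price 82.0540; hedge Δ=-0.2598, bond B=117.9074.
Each (Δ,B) replicates both successor values, so the strategy is self-financing and V0 is arbitrage-free.

(0,0): Delta=-0.2598 Bond=117.9074
(1,0): Delta=-1.0000 Bond=199.3155
(1,1): Delta=-0.0805 Bond=98.2135
(2,0): Delta=-1.0000 Bond=221.2402
(2,1): Delta=-1.0000 Bond=221.2402
(2,2): Delta=0.1423 Bond=55.4559
(3,0): Delta=-1.0000 Bond=245.5766
(3,1): Delta=-1.0000 Bond=245.5766
(3,2): Delta=-1.0000 Bond=245.5766
(3,3): Delta=0.4190 Bond=-26.2719
V0=82.0540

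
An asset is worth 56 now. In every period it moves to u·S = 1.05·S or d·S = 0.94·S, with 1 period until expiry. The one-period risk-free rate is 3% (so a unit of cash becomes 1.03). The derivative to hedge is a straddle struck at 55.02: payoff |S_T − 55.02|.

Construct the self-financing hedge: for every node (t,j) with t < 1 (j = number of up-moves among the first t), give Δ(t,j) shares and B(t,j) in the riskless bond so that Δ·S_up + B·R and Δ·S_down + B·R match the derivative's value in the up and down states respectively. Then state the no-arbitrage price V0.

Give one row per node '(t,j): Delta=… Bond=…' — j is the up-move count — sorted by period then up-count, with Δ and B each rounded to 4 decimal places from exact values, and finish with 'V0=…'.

(0,0): Delta=0.2273 Bond=-9.3045
V0=3.4228

Risk-neutral probability p* = (R−d)/(u−d) = (1.03−0.94)/(1.05−0.94) = 0.8182.
Payoff layer (t=1): V(1,0)=2.3800, V(1,1)=3.7800
Node (0,0) S=56.0000: V=(p*·3.7800+(1−p*)·2.3800)/1.03=3.4228; Δ=(3.7800−2.3800)/(58.8000−52.6400)=0.2273; B=V−Δ·S=-9.3045
Self-financing check: at every node Δ·S+B equals the discounted successor values.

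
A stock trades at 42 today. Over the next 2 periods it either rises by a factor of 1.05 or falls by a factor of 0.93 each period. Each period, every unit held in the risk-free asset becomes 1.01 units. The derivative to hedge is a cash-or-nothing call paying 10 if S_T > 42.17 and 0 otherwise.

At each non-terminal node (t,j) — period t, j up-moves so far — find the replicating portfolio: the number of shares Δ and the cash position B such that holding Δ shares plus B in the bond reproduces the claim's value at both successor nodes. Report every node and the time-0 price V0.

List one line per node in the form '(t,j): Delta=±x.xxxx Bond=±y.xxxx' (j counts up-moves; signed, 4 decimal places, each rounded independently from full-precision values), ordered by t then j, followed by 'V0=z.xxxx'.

Under the risk-neutral measure, an up-move has probability p* = (R−d)/(u−d) = 0.6667 and values discount at R = 1.01.
Terminal payoffs: V(2,0)=0.0000, V(2,1)=0.0000, V(2,2)=10.0000
  t=1,j=0: stock 39.0600 → up 41.0130 (V=0.0000), down 36.3258 (V=0.0000). Price 0.0000; hedge Δ=0.0000, bond B=0.0000.
  t=1,j=1: stock 44.1000 → up 46.3050 (V=10.0000), down 41.0130 (V=0.0000). Price 6.6007; hedge Δ=1.8896, bond B=-76.7327.
  t=0,j=0: stock 42.0000 → up 44.1000 (V=6.6007), down 39.0600 (V=0.0000). Price 4.3569; hedge Δ=1.3097, bond B=-50.6486.
Check: Δ(0,0)·S0 + B(0,0) = 4.3569 = V0.

(0,0): Delta=1.3097 Bond=-50.6486
(1,0): Delta=0.0000 Bond=0.0000
(1,1): Delta=1.8896 Bond=-76.7327
V0=4.3569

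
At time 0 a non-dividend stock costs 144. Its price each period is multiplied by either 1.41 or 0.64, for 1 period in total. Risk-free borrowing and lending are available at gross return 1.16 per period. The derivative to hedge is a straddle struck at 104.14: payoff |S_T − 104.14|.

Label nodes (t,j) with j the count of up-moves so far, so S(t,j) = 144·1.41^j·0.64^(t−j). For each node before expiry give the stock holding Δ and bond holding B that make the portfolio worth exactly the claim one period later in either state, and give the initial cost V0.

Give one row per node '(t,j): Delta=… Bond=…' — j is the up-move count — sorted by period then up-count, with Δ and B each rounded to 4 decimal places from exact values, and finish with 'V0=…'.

(0,0): Delta=0.7839 Bond=-51.9528
V0=60.9304

No-arbitrage ⇒ martingale measure with p* = (R−d)/(u−d) = 0.6753.
At expiry t=1: V(1,0)=11.9800, V(1,1)=98.9000
(0,0): S=144.0000. Δ = (V_up−V_dn)/(S_up−S_dn) = (98.9000−11.9800)/(203.0400−92.1600) = 0.7839. V = [p*·98.9000 + (1−p*)·11.9800]/1.16 = 60.9304. B = V − Δ·S = -51.9528.
The time-0 hedge costs 60.9304, which is the no-arbitrage price.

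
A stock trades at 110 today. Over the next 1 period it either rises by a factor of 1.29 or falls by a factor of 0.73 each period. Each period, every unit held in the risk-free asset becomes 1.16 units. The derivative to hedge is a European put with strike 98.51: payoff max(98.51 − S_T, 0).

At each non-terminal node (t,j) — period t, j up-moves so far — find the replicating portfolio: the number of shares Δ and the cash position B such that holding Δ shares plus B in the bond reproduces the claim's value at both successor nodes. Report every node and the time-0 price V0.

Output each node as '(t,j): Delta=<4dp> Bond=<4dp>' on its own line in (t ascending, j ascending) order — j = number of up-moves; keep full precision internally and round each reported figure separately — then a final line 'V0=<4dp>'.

(0,0): Delta=-0.2956 Bond=36.1621
V0=3.6442

Since d<R<u, set p* = (R−d)/(u−d) = 0.7679; price each node as the discounted p*-expectation of its children.
At expiry t=1: V(1,0)=18.2100, V(1,1)=0.0000
(0,0): S=110.0000. Δ = (V_up−V_dn)/(S_up−S_dn) = (0.0000−18.2100)/(141.9000−80.3000) = -0.2956. V = [p*·0.0000 + (1−p*)·18.2100]/1.16 = 3.6442. B = V − Δ·S = 36.1621.
Check: Δ(0,0)·S0 + B(0,0) = 3.6442 = V0.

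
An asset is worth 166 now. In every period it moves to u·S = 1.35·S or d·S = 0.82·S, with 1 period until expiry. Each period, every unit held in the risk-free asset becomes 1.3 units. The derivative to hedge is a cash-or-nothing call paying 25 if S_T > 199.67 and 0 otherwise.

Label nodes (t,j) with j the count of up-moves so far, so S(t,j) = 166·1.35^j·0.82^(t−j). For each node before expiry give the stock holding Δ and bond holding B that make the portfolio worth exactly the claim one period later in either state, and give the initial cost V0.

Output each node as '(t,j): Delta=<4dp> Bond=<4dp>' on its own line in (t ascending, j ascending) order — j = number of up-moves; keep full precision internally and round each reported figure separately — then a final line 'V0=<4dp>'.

Under the risk-neutral measure, an up-move has probability p* = (R−d)/(u−d) = 0.9057 and values discount at R = 1.3.
Terminal values V(1,·): V(1,0)=0.0000, V(1,1)=25.0000
Node (0,0) S=166.0000: V=(p*·25.0000+(1−p*)·0.0000)/1.3=17.4165; Δ=(25.0000−0.0000)/(224.1000−136.1200)=0.2842; B=V−Δ·S=-29.7533
Check: Δ(0,0)·S0 + B(0,0) = 17.4165 = V0.

(0,0): Delta=0.2842 Bond=-29.7533
V0=17.4165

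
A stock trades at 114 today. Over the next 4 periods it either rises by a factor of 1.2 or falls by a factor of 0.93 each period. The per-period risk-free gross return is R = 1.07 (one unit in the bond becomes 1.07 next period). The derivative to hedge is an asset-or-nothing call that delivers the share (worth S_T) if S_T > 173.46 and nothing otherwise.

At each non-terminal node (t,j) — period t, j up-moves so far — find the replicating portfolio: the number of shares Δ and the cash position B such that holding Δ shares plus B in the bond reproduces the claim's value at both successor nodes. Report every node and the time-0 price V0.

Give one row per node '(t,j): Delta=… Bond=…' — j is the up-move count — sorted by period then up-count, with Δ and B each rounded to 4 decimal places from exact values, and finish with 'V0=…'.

Under the risk-neutral measure, an up-move has probability p* = (R−d)/(u−d) = 0.5185 and values discount at R = 1.07.
Terminal values V(4,·): V(4,0)=0.0000, V(4,1)=0.0000, V(4,2)=0.0000, V(4,3)=183.2026, V(4,4)=236.3904
Node (3,0) S=91.6967: V=(p*·0.0000+(1−p*)·0.0000)/1.07=0.0000; Δ=(0.0000−0.0000)/(110.0360−85.2779)=0.0000; B=V−Δ·S=0.0000
Node (3,1) S=118.3183: V=(p*·0.0000+(1−p*)·0.0000)/1.07=0.0000; Δ=(0.0000−0.0000)/(141.9820−110.0360)=0.0000; B=V−Δ·S=0.0000
Node (3,2) S=152.6688: V=(p*·183.2026+(1−p*)·0.0000)/1.07=88.7794; Δ=(183.2026−0.0000)/(183.2026−141.9820)=4.4444; B=V−Δ·S=-589.7486
Node (3,3) S=196.9920: V=(p*·236.3904+(1−p*)·183.2026)/1.07=196.9920; Δ=(236.3904−183.2026)/(236.3904−183.2026)=1.0000; B=V−Δ·S=0.0000
Node (2,0) S=98.5986: V=(p*·0.0000+(1−p*)·0.0000)/1.07=0.0000; Δ=(0.0000−0.0000)/(118.3183−91.6967)=0.0000; B=V−Δ·S=0.0000
Node (2,1) S=127.2240: V=(p*·88.7794+(1−p*)·0.0000)/1.07=43.0222; Δ=(88.7794−0.0000)/(152.6688−118.3183)=2.5845; B=V−Δ·S=-285.7903
Node (2,2) S=164.1600: V=(p*·196.9920+(1−p*)·88.7794)/1.07=135.4109; Δ=(196.9920−88.7794)/(196.9920−152.6688)=2.4414; B=V−Δ·S=-265.3767
Node (1,0) S=106.0200: V=(p*·43.0222+(1−p*)·0.0000)/1.07=20.8484; Δ=(43.0222−0.0000)/(127.2240−98.5986)=1.5029; B=V−Δ·S=-138.4930
Node (1,1) S=136.8000: V=(p*·135.4109+(1−p*)·43.0222)/1.07=84.9789; Δ=(135.4109−43.0222)/(164.1600−127.2240)=2.5013; B=V−Δ·S=-257.2014
Node (0,0) S=114.0000: V=(p*·84.9789+(1−p*)·20.8484)/1.07=50.5619; Δ=(84.9789−20.8484)/(136.8000−106.0200)=2.0835; B=V−Δ·S=-186.9584
Self-financing check: at every node Δ·S+B equals the discounted successor values.

(0,0): Delta=2.0835 Bond=-186.9584
(1,0): Delta=1.5029 Bond=-138.4930
(1,1): Delta=2.5013 Bond=-257.2014
(2,0): Delta=0.0000 Bond=0.0000
(2,1): Delta=2.5845 Bond=-285.7903
(2,2): Delta=2.4414 Bond=-265.3767
(3,0): Delta=0.0000 Bond=0.0000
(3,1): Delta=0.0000 Bond=0.0000
(3,2): Delta=4.4444 Bond=-589.7486
(3,3): Delta=1.0000 Bond=0.0000
V0=50.5619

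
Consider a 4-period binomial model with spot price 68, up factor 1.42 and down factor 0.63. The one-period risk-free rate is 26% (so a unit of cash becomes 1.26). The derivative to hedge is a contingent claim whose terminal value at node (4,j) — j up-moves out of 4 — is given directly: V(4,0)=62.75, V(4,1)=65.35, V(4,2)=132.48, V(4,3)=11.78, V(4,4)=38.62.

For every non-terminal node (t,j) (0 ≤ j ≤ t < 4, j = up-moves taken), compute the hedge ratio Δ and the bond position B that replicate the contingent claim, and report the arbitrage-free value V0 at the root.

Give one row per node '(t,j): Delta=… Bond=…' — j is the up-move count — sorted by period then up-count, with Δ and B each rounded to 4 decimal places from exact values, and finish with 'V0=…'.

Under the risk-neutral measure, an up-move has probability p* = (R−d)/(u−d) = 0.7975 and values discount at R = 1.26.
Terminal payoffs: V(4,0)=62.7500, V(4,1)=65.3500, V(4,2)=132.4800, V(4,3)=11.7800, V(4,4)=38.6200
  t=3,j=0: stock 17.0032 → up 24.1445 (V=65.3500), down 10.7120 (V=62.7500). Price 51.4472; hedge Δ=0.1936, bond B=48.1560.
  t=3,j=1: stock 38.3247 → up 54.4210 (V=132.4800), down 24.1445 (V=65.3500). Price 94.3524; hedge Δ=2.2172, bond B=9.3777.
  t=3,j=2: stock 86.3826 → up 122.6633 (V=11.7800), down 54.4210 (V=132.4800). Price 28.7505; hedge Δ=-1.7687, bond B=181.5353.
  t=3,j=3: stock 194.7036 → up 276.4791 (V=38.6200), down 122.6633 (V=11.7800). Price 26.3365; hedge Δ=0.1745, bond B=-7.6381.
  t=2,j=0: stock 26.9892 → up 38.3247 (V=94.3524), down 17.0032 (V=51.4472). Price 67.9863; hedge Δ=2.0123, bond B=13.6758.
  t=2,j=1: stock 60.8328 → up 86.3826 (V=28.7505), down 38.3247 (V=94.3524). Price 33.3626; hedge Δ=-1.3651, bond B=116.4031.
  t=2,j=2: stock 137.1152 → up 194.7036 (V=26.3365), down 86.3826 (V=28.7505). Price 21.2900; hedge Δ=-0.0223, bond B=24.3456.
  t=1,j=0: stock 42.8400 → up 60.8328 (V=33.3626), down 26.9892 (V=67.9863). Price 32.0437; hedge Δ=-1.0230, bond B=75.8711.
  t=1,j=1: stock 96.5600 → up 137.1152 (V=21.2900), down 60.8328 (V=33.3626). Price 18.8374; hedge Δ=-0.1583, bond B=34.1192.
  t=0,j=0: stock 68.0000 → up 96.5600 (V=18.8374), down 42.8400 (V=32.0437). Price 17.0731; hedge Δ=-0.2458, bond B=33.7899.
The time-0 hedge costs 17.0731, which is the no-arbitrage price.

(0,0): Delta=-0.2458 Bond=33.7899
(1,0): Delta=-1.0230 Bond=75.8711
(1,1): Delta=-0.1583 Bond=34.1192
(2,0): Delta=2.0123 Bond=13.6758
(2,1): Delta=-1.3651 Bond=116.4031
(2,2): Delta=-0.0223 Bond=24.3456
(3,0): Delta=0.1936 Bond=48.1560
(3,1): Delta=2.2172 Bond=9.3777
(3,2): Delta=-1.7687 Bond=181.5353
(3,3): Delta=0.1745 Bond=-7.6381
V0=17.0731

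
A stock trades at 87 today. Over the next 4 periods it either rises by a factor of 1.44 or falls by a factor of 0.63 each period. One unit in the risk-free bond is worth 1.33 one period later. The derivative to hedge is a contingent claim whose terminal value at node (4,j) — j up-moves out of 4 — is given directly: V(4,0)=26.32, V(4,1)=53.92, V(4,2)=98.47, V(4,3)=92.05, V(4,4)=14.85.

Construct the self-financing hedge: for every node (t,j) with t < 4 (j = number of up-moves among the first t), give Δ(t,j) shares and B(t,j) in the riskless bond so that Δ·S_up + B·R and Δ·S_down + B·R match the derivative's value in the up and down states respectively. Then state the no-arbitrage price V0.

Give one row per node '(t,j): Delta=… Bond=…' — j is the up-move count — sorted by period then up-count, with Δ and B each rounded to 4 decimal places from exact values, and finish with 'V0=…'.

Under the risk-neutral measure, an up-move has probability p* = (R−d)/(u−d) = 0.8642 and values discount at R = 1.33.
Payoff layer (t=4): V(4,0)=26.3200, V(4,1)=53.9200, V(4,2)=98.4700, V(4,3)=92.0500, V(4,4)=14.8500
  t=3,j=0: stock 21.7541 → up 31.3259 (V=53.9200), down 13.7051 (V=26.3200). Price 37.7232; hedge Δ=1.5663, bond B=3.6491.
  t=3,j=1: stock 49.7236 → up 71.6020 (V=98.4700), down 31.3259 (V=53.9200). Price 69.4887; hedge Δ=1.1061, bond B=14.4887.
  t=3,j=2: stock 113.6540 → up 163.6618 (V=92.0500), down 71.6020 (V=98.4700). Price 69.8661; hedge Δ=-0.0697, bond B=77.7920.
  t=3,j=3: stock 259.7806 → up 374.0841 (V=14.8500), down 163.6618 (V=92.0500). Price 19.0481; hedge Δ=-0.3669, bond B=114.3567.
  t=2,j=0: stock 34.5303 → up 49.7236 (V=69.4887), down 21.7541 (V=37.7232). Price 49.0037; hedge Δ=1.1357, bond B=9.7870.
  t=2,j=1: stock 78.9264 → up 113.6540 (V=69.8661), down 49.7236 (V=69.4887). Price 52.4923; hedge Δ=0.0059, bond B=52.0265.
  t=2,j=2: stock 180.4032 → up 259.7806 (V=19.0481), down 113.6540 (V=69.8661). Price 19.5107; hedge Δ=-0.3478, bond B=82.2490.
  t=1,j=0: stock 54.8100 → up 78.9264 (V=52.4923), down 34.5303 (V=49.0037). Price 39.1117; hedge Δ=0.0786, bond B=34.8047.
  t=1,j=1: stock 125.2800 → up 180.4032 (V=19.5107), down 78.9264 (V=52.4923). Price 18.0374; hedge Δ=-0.3250, bond B=58.7554.
  t=0,j=0: stock 87.0000 → up 125.2800 (V=18.0374), down 54.8100 (V=39.1117). Price 15.7138; hedge Δ=-0.2991, bond B=41.7315.
Self-financing check: at every node Δ·S+B equals the discounted successor values.

(0,0): Delta=-0.2991 Bond=41.7315
(1,0): Delta=0.0786 Bond=34.8047
(1,1): Delta=-0.3250 Bond=58.7554
(2,0): Delta=1.1357 Bond=9.7870
(2,1): Delta=0.0059 Bond=52.0265
(2,2): Delta=-0.3478 Bond=82.2490
(3,0): Delta=1.5663 Bond=3.6491
(3,1): Delta=1.1061 Bond=14.4887
(3,2): Delta=-0.0697 Bond=77.7920
(3,3): Delta=-0.3669 Bond=114.3567
V0=15.7138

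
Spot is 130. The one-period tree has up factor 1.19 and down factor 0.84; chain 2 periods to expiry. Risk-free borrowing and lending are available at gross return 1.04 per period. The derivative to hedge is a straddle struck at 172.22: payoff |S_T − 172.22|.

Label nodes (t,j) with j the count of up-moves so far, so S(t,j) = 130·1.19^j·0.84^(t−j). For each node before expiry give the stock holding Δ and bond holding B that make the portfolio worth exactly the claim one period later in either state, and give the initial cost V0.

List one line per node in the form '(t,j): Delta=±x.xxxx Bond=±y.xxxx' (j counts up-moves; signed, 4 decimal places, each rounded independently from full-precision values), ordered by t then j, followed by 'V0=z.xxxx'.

(0,0): Delta=-0.7132 Bond=129.1180
(1,0): Delta=-1.0000 Bond=165.5962
(1,1): Delta=-0.5614 Bond=110.7977
V0=36.3959

The replicating-portfolio and risk-neutral prices coincide; use p* = (1.04−0.84)/(1.19−0.84) = 0.5714 for the latter.
At expiry t=2: V(2,0)=80.4920, V(2,1)=42.2720, V(2,2)=11.8730
  t=1,j=0: stock 109.2000 → up 129.9480 (V=42.2720), down 91.7280 (V=80.4920). Price 56.3962; hedge Δ=-1.0000, bond B=165.5962.
  t=1,j=1: stock 154.7000 → up 184.0930 (V=11.8730), down 129.9480 (V=42.2720). Price 23.9434; hedge Δ=-0.5614, bond B=110.7977.
  t=0,j=0: stock 130.0000 → up 154.7000 (V=23.9434), down 109.2000 (V=56.3962). Price 36.3959; hedge Δ=-0.7132, bond B=129.1180.
Each (Δ,B) replicates both successor values, so the strategy is self-financing and V0 is arbitrage-free.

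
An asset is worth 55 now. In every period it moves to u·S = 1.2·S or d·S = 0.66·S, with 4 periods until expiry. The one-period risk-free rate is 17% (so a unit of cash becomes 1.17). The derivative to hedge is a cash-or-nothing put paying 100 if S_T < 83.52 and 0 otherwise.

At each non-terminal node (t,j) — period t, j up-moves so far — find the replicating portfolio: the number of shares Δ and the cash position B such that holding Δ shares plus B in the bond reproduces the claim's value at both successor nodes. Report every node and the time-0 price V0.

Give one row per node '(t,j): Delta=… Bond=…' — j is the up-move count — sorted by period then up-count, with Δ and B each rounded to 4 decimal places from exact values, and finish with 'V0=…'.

No-arbitrage ⇒ martingale measure with p* = (R−d)/(u−d) = 0.9444.
Payoff layer (t=4): V(4,0)=100.0000, V(4,1)=100.0000, V(4,2)=100.0000, V(4,3)=100.0000, V(4,4)=0.0000
  t=3,j=0: stock 15.8123 → up 18.9747 (V=100.0000), down 10.4361 (V=100.0000). Price 85.4701; hedge Δ=0.0000, bond B=85.4701.
  t=3,j=1: stock 28.7496 → up 34.4995 (V=100.0000), down 18.9747 (V=100.0000). Price 85.4701; hedge Δ=0.0000, bond B=85.4701.
  t=3,j=2: stock 52.2720 → up 62.7264 (V=100.0000), down 34.4995 (V=100.0000). Price 85.4701; hedge Δ=0.0000, bond B=85.4701.
  t=3,j=3: stock 95.0400 → up 114.0480 (V=0.0000), down 62.7264 (V=100.0000). Price 4.7483; hedge Δ=-1.9485, bond B=189.9335.
  t=2,j=0: stock 23.9580 → up 28.7496 (V=85.4701), down 15.8123 (V=85.4701). Price 73.0514; hedge Δ=0.0000, bond B=73.0514.
  t=2,j=1: stock 43.5600 → up 52.2720 (V=85.4701), down 28.7496 (V=85.4701). Price 73.0514; hedge Δ=0.0000, bond B=73.0514.
  t=2,j=2: stock 79.2000 → up 95.0400 (V=4.7483), down 52.2720 (V=85.4701). Price 7.8914; hedge Δ=-1.8874, bond B=157.3761.
  t=1,j=0: stock 36.3000 → up 43.5600 (V=73.0514), down 23.9580 (V=73.0514). Price 62.4371; hedge Δ=0.0000, bond B=62.4371.
  t=1,j=1: stock 66.0000 → up 79.2000 (V=7.8914), down 43.5600 (V=73.0514). Price 9.8388; hedge Δ=-1.8283, bond B=130.5054.
  t=0,j=0: stock 55.0000 → up 66.0000 (V=9.8388), down 36.3000 (V=62.4371). Price 10.9067; hedge Δ=-1.7710, bond B=108.3110.
Check: Δ(0,0)·S0 + B(0,0) = 10.9067 = V0.

(0,0): Delta=-1.7710 Bond=108.3110
(1,0): Delta=0.0000 Bond=62.4371
(1,1): Delta=-1.8283 Bond=130.5054
(2,0): Delta=0.0000 Bond=73.0514
(2,1): Delta=0.0000 Bond=73.0514
(2,2): Delta=-1.8874 Bond=157.3761
(3,0): Delta=0.0000 Bond=85.4701
(3,1): Delta=0.0000 Bond=85.4701
(3,2): Delta=0.0000 Bond=85.4701
(3,3): Delta=-1.9485 Bond=189.9335
V0=10.9067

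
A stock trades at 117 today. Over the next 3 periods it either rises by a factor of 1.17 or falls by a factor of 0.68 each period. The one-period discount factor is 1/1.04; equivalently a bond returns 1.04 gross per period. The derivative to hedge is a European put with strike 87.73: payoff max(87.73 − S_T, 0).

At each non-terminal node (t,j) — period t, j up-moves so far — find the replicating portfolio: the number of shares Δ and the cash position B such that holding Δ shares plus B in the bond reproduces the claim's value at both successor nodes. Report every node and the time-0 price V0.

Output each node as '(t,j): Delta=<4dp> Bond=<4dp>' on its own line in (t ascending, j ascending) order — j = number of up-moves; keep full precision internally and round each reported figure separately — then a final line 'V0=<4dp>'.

(0,0): Delta=-0.1837 Bond=25.7074
(1,0): Delta=-0.6162 Bond=61.1462
(1,1): Delta=-0.0929 Bond=14.3097
(2,0): Delta=-1.0000 Bond=84.3558
(2,1): Delta=-0.5357 Bond=56.0940
(2,2): Delta=0.0000 Bond=0.0000
V0=4.2153

No-arbitrage ⇒ martingale measure with p* = (R−d)/(u−d) = 0.7347.
Terminal payoffs: V(3,0)=50.9415, V(3,1)=24.4321, V(3,2)=0.0000, V(3,3)=0.0000
  t=2,j=0: stock 54.1008 → up 63.2979 (V=24.4321), down 36.7885 (V=50.9415). Price 30.2550; hedge Δ=-1.0000, bond B=84.3558.
  t=2,j=1: stock 93.0852 → up 108.9097 (V=0.0000), down 63.2979 (V=24.4321). Price 6.2327; hedge Δ=-0.5357, bond B=56.0940.
  t=2,j=2: stock 160.1613 → up 187.3887 (V=0.0000), down 108.9097 (V=0.0000). Price 0.0000; hedge Δ=0.0000, bond B=0.0000.
  t=1,j=0: stock 79.5600 → up 93.0852 (V=6.2327), down 54.1008 (V=30.2550). Price 12.1211; hedge Δ=-0.6162, bond B=61.1462.
  t=1,j=1: stock 136.8900 → up 160.1613 (V=0.0000), down 93.0852 (V=6.2327). Price 1.5900; hedge Δ=-0.0929, bond B=14.3097.
  t=0,j=0: stock 117.0000 → up 136.8900 (V=1.5900), down 79.5600 (V=12.1211). Price 4.2153; hedge Δ=-0.1837, bond B=25.7074.
The time-0 hedge costs 4.2153, which is the no-arbitrage price.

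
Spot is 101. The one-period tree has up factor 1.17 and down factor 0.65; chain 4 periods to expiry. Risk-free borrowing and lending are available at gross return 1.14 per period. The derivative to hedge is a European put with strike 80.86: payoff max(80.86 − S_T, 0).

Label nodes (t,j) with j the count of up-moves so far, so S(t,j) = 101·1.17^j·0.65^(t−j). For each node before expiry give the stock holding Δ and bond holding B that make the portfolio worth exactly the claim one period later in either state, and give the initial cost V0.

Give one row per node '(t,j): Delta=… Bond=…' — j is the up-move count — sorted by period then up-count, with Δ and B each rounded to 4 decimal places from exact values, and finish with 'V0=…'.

Since d<R<u, set p* = (R−d)/(u−d) = 0.9423; price each node as the discounted p*-expectation of its children.
Terminal values V(4,·): V(4,0)=62.8309, V(4,1)=48.4076, V(4,2)=22.4456, V(4,3)=0.0000, V(4,4)=0.0000
  t=3,j=0: stock 27.7371 → up 32.4524 (V=48.4076), down 18.0291 (V=62.8309). Price 43.1927; hedge Δ=-1.0000, bond B=70.9298.
  t=3,j=1: stock 49.9268 → up 58.4144 (V=22.4456), down 32.4524 (V=48.4076). Price 21.0030; hedge Δ=-1.0000, bond B=70.9298.
  t=3,j=2: stock 89.8683 → up 105.1459 (V=0.0000), down 58.4144 (V=22.4456). Price 1.1359; hedge Δ=-0.4803, bond B=44.3006.
  t=3,j=3: stock 161.7629 → up 189.2626 (V=0.0000), down 105.1459 (V=0.0000). Price 0.0000; hedge Δ=0.0000, bond B=0.0000.
  t=2,j=0: stock 42.6725 → up 49.9268 (V=21.0030), down 27.7371 (V=43.1927). Price 19.5466; hedge Δ=-1.0000, bond B=62.2191.
  t=2,j=1: stock 76.8105 → up 89.8683 (V=1.1359), down 49.9268 (V=21.0030). Price 2.0018; hedge Δ=-0.4974, bond B=40.2078.
  t=2,j=2: stock 138.2589 → up 161.7629 (V=0.0000), down 89.8683 (V=1.1359). Price 0.0575; hedge Δ=-0.0158, bond B=2.2419.
  t=1,j=0: stock 65.6500 → up 76.8105 (V=2.0018), down 42.6725 (V=19.5466). Price 2.6439; hedge Δ=-0.5139, bond B=36.3839.
  t=1,j=1: stock 118.1700 → up 138.2589 (V=0.0575), down 76.8105 (V=2.0018). Price 0.1488; hedge Δ=-0.0316, bond B=3.8880.
  t=0,j=0: stock 101.0000 → up 118.1700 (V=0.1488), down 65.6500 (V=2.6439). Price 0.2568; hedge Δ=-0.0475, bond B=5.0550.
The time-0 hedge costs 0.2568, which is the no-arbitrage price.

(0,0): Delta=-0.0475 Bond=5.0550
(1,0): Delta=-0.5139 Bond=36.3839
(1,1): Delta=-0.0316 Bond=3.8880
(2,0): Delta=-1.0000 Bond=62.2191
(2,1): Delta=-0.4974 Bond=40.2078
(2,2): Delta=-0.0158 Bond=2.2419
(3,0): Delta=-1.0000 Bond=70.9298
(3,1): Delta=-1.0000 Bond=70.9298
(3,2): Delta=-0.4803 Bond=44.3006
(3,3): Delta=0.0000 Bond=0.0000
V0=0.2568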